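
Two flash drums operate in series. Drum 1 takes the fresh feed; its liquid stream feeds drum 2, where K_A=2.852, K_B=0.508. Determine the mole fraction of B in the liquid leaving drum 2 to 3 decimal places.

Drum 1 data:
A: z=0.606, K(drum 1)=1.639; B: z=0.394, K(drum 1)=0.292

Drum 1:
Binary case is linear: z₁(K₁−1)(1+ψ₁(K₂−1)) + z₂(K₂−1)(1+ψ₁(K₁−1)) = 0
⇒ ψ₁ = [z₁(K₁−1)+z₂(K₂−1)] / [−(K₁−1)(K₂−1)] = 0.1083/0.4524 = 0.239
Drum-1 compositions:
  A: x = 0.526, y = 0.861
  B: x = 0.474, y = 0.139
Drum-2 feed = drum-1 liquid: z₂ = (0.5256, 0.4744).
Drum 2:
Let ψ₂ = V/F and solve Σ zᵢ(Kᵢ−1)/(1+ψ₂(Kᵢ−1)) = 0.
Feasibility: ΣzᵢKᵢ = 1.740, Σzᵢ/Kᵢ = 1.118 — both > 1, two phases present.
Binary case is linear: z₁(K₁−1)(1+ψ₂(K₂−1)) + z₂(K₂−1)(1+ψ₂(K₁−1)) = 0
⇒ ψ₂ = [z₁(K₁−1)+z₂(K₂−1)] / [−(K₁−1)(K₂−1)] = 0.7400/0.9112 = 0.812
  A: x = 0.210, y = 0.599
  B: x = 0.790, y = 0.401

x_B (drum 2) = 0.790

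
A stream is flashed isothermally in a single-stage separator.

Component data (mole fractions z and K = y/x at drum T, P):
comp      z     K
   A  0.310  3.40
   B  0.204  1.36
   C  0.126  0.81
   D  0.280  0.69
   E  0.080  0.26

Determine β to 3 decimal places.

β = 0.841

Let β = V/F and solve Σ zᵢ(Kᵢ−1)/(1+β(Kᵢ−1)) = 0.
Feasibility: ΣzᵢKᵢ = 1.648, Σzᵢ/Kᵢ = 1.110 — both > 1, two phases present.
Iterate (Newton) starting at β = 0.37:
  β = 0.370: g = 0.2536, g' = -0.644 → β = 0.764
  β = 0.764: g = 0.0424, g' = -0.523 → β = 0.845
  β = 0.845: g = -0.0020, g' = -0.578 → β = 0.841
Converged at β = 0.841.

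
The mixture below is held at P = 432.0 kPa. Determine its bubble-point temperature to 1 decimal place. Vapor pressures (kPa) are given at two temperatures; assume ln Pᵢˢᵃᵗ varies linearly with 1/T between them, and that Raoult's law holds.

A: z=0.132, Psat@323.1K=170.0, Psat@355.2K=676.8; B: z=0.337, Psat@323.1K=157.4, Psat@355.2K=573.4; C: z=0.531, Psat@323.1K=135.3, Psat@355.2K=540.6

T = 348.1 K

Bubble-point temperature: ΣzᵢPᵢˢᵃᵗ(T) = P. Interpolate ln Pᵢˢᵃᵗ = aᵢ + bᵢ/T.
  T = 323.1 K: ΣzᵢPᵢˢᵃᵗ = 147.33 kPa
  T = 355.2 K: ΣzᵢPᵢˢᵃᵗ = 569.63 kPa
  T = 339.1 K: ΣzᵢPᵢˢᵃᵗ = 298.42 kPa
  T = 347.1 K: ΣzᵢPᵢˢᵃᵗ = 414.54 kPa
  T = 351.1 K: ΣzᵢPᵢˢᵃᵗ = 485.87 kPa
  T = 349.1 K: ΣzᵢPᵢˢᵃᵗ = 448.99 kPa
Interpolating between 347.1 K and 349.1 K gives T ≈ 348.1 K.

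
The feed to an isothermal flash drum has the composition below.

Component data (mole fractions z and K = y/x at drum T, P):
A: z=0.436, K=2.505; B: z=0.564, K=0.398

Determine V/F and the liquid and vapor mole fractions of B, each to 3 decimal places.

Material balance + equilibrium reduce to Σ zᵢ(Kᵢ−1)/(1+V/F(Kᵢ−1)) = 0.
g(0) = ΣzᵢKᵢ − 1 = 0.317 and g(1) = 1 − Σzᵢ/Kᵢ = -0.591, so a root lies in (0, 1).
Newton iteration, V/F⁰ = 0.58:
  V/F = 0.580: g = -0.1713, g' = -0.764 → V/F = 0.356
  V/F = 0.356: g = -0.0047, g' = -0.750 → V/F = 0.349
Converged at V/F = 0.350.
Compositions from xᵢ = zᵢ/(1+V/F(Kᵢ−1)), yᵢ = Kᵢxᵢ:
  A: x = 0.286, y = 0.716
  B: x = 0.714, y = 0.284

V/F = 0.350, x_B = 0.714, y_B = 0.284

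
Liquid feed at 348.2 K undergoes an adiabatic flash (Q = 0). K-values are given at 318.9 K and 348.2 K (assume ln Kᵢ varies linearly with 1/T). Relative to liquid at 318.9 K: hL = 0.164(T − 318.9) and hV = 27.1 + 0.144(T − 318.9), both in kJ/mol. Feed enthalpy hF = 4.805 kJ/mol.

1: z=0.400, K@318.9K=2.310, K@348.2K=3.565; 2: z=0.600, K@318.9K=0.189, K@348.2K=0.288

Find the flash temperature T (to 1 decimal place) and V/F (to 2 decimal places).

T = 326.4 K, V/F = 0.13

Adiabatic flash: solve Rachford–Rice at each trial T, then check hF = ψ·hV(T) + (1−ψ)·hL(T).
  T = 318.9 K: K = (2.310, 0.189), RR gives ψ = 0.035, H_out = 0.954 kJ/mol
  T = 348.2 K: K = (3.565, 0.288), RR gives ψ = 0.328, H_out = 13.499 kJ/mol
  T = 333.5 K: K = (2.895, 0.235), RR gives ψ = 0.206, H_out = 7.929 kJ/mol
  T = 326.2 K: K = (2.593, 0.211), RR gives ψ = 0.130, H_out = 4.714 kJ/mol
  T = 329.9 K: K = (2.743, 0.223), RR gives ψ = 0.171, H_out = 6.397 kJ/mol
  T = 328.0 K: K = (2.665, 0.217), RR gives ψ = 0.151, H_out = 5.548 kJ/mol
Linear interpolation between T = 326.2 (H_out = 4.714) and T = 328.0 (H_out = 5.548) on hF = 4.805 gives T ≈ 326.4 K, at which ψ = 0.13.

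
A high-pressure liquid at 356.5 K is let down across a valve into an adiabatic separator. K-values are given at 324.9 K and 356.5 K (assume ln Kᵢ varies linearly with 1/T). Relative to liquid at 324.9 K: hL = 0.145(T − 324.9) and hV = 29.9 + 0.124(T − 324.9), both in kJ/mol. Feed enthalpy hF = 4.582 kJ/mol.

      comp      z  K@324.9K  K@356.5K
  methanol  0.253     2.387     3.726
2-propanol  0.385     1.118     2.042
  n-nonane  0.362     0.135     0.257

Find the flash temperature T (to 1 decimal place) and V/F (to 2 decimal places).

T = 326.3 K, V/F = 0.15

Adiabatic flash: solve Rachford–Rice at each trial T, then check hF = ψ·hV(T) + (1−ψ)·hL(T).
  T = 324.9 K: K = (2.387, 1.118, 0.135), RR gives ψ = 0.115, H_out = 3.427 kJ/mol
  T = 356.5 K: K = (3.726, 2.042, 0.257), RR gives ψ = 0.621, H_out = 22.746 kJ/mol
  T = 340.7 K: K = (3.013, 1.532, 0.189), RR gives ψ = 0.418, H_out = 14.654 kJ/mol
  T = 332.8 K: K = (2.689, 1.314, 0.160), RR gives ψ = 0.285, H_out = 9.613 kJ/mol
  T = 328.9 K: K = (2.537, 1.214, 0.147), RR gives ψ = 0.206, H_out = 6.725 kJ/mol
  T = 326.9 K: K = (2.462, 1.165, 0.141), RR gives ψ = 0.162, H_out = 5.121 kJ/mol
Linear interpolation between T = 324.9 (H_out = 3.427) and T = 326.9 (H_out = 5.121) on hF = 4.582 gives T ≈ 326.3 K, at which ψ = 0.15.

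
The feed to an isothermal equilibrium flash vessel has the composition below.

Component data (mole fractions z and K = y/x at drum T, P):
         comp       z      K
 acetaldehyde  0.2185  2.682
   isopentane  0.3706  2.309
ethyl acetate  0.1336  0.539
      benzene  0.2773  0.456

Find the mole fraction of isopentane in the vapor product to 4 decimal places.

Let β = V/F and solve Σ zᵢ(Kᵢ−1)/(1+β(Kᵢ−1)) = 0.
g(0) = ΣzᵢKᵢ − 1 = 0.6402 and g(1) = 1 − Σzᵢ/Kᵢ = -0.0980, so a root lies in (0, 1).
Newton iteration, β⁰ = 0.5:
  β = 0.5000: g = 0.20559, g' = -0.6172 → β = 0.8331
  β = 0.8331: g = 0.00922, g' = -0.6018 → β = 0.8484
Converged at β = 0.8484.
Compositions from xᵢ = zᵢ/(1+β(Kᵢ−1)), yᵢ = Kᵢxᵢ:
  acetaldehyde: x = 0.0900, y = 0.2415
  isopentane: x = 0.1756, y = 0.4055
  ethyl acetate: x = 0.2194, y = 0.1183
  benzene: x = 0.5150, y = 0.2348

y_isopentane = 0.4055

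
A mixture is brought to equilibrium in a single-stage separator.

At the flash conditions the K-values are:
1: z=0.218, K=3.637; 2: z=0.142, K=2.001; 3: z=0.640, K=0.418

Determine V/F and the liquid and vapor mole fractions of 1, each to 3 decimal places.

V/F = 0.276, x_1 = 0.126, y_1 = 0.459

Rachford–Rice: g(V/F) = Σ zᵢ(Kᵢ−1)/(1+V/F(Kᵢ−1)) = 0.
Feasibility: ΣzᵢKᵢ = 1.345, Σzᵢ/Kᵢ = 1.662 — both > 1, two phases present.
Newton iteration, V/F⁰ = 0.31:
  V/F = 0.310: g = -0.0297, g' = -0.865 → V/F = 0.276
Converged at V/F = 0.276.
Compositions from xᵢ = zᵢ/(1+V/F(Kᵢ−1)), yᵢ = Kᵢxᵢ:
  1: x = 0.126, y = 0.459
  2: x = 0.111, y = 0.223
  3: x = 0.763, y = 0.319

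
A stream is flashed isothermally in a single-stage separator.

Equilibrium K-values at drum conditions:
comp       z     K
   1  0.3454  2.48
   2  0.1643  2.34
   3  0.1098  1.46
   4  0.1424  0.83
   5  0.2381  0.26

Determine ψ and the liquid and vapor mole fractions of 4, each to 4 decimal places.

Rachford–Rice: g(ψ) = Σ zᵢ(Kᵢ−1)/(1+ψ(Kᵢ−1)) = 0.
Feasibility: ΣzᵢKᵢ = 1.5815, Σzᵢ/Kᵢ = 1.3720 — both > 1, two phases present.
Newton–Raphson from ψ = 0.36:
  ψ = 0.3600: g = 0.25939, g' = -0.7203 → ψ = 0.7201
  ψ = 0.7201: g = -0.00733, g' = -0.8697 → ψ = 0.7117
  ψ = 0.7117: g = -0.00005, g' = -0.8572 → ψ = 0.7116
Converged at ψ = 0.7116.
Compositions from xᵢ = zᵢ/(1+ψ(Kᵢ−1)), yᵢ = Kᵢxᵢ:
  1: x = 0.1682, y = 0.4172
  2: x = 0.0841, y = 0.1968
  3: x = 0.0827, y = 0.1208
  4: x = 0.1620, y = 0.1345
  5: x = 0.5030, y = 0.1308

ψ = 0.7116, x_4 = 0.1620, y_4 = 0.1345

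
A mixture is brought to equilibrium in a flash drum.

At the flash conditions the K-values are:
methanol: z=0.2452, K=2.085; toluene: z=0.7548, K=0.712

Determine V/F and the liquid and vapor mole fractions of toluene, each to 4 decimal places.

Material balance + equilibrium reduce to Σ zᵢ(Kᵢ−1)/(1+V/F(Kᵢ−1)) = 0.
Check two-phase: ΣzᵢKᵢ = 1.0487 > 1 and Σzᵢ/Kᵢ = 1.1777 > 1, so g(0) = 0.0487 > 0 and g(1) = -0.1777 < 0.
Newton–Raphson from V/F = 0.5:
  V/F = 0.5000: g = -0.08148, g' = -0.2068 → V/F = 0.1059
  V/F = 0.1059: g = 0.01439, g' = -0.2988 → V/F = 0.1541
  V/F = 0.1541: g = 0.00045, g' = -0.2804 → V/F = 0.1557
Converged at V/F = 0.1557.
Compositions from xᵢ = zᵢ/(1+V/F(Kᵢ−1)), yᵢ = Kᵢxᵢ:
  methanol: x = 0.2098, y = 0.4373
  toluene: x = 0.7902, y = 0.5627

V/F = 0.1557, x_toluene = 0.7902, y_toluene = 0.5627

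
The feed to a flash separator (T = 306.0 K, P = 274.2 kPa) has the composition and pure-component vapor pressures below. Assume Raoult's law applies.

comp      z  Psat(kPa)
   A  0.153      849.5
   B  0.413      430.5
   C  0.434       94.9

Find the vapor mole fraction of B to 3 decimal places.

y_B = 0.535

Raoult's law: Kᵢ = Pᵢˢᵃᵗ/P = Pᵢˢᵃᵗ/274.2.
  K_A = 849.5/274.2 = 3.09810, K_B = 430.5/274.2 = 1.57002, K_C = 94.9/274.2 = 0.34610
Newton iteration, ψ⁰ = 0.5:
  ψ = 0.500: g = -0.0818, g' = -0.651 → ψ = 0.374
  ψ = 0.374: g = -0.0020, g' = -0.628 → ψ = 0.371
Converged at ψ = 0.371.
Compositions from xᵢ = zᵢ/(1+ψ(Kᵢ−1)), yᵢ = Kᵢxᵢ:
  A: x = 0.086, y = 0.266
  B: x = 0.341, y = 0.535
  C: x = 0.573, y = 0.198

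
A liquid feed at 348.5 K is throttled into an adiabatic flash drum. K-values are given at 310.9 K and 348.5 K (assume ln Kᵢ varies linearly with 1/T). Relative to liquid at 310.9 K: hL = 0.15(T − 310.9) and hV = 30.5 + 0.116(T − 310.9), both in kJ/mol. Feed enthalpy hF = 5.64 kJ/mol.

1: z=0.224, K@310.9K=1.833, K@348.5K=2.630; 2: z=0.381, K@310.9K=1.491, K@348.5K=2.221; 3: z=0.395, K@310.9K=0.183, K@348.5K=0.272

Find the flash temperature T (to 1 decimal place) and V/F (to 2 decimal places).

T = 314.5 K, V/F = 0.17

Adiabatic flash: solve Rachford–Rice at each trial T, then check hF = ψ·hV(T) + (1−ψ)·hL(T).
  T = 310.9 K: K = (1.833, 1.491, 0.183), RR gives ψ = 0.098, H_out = 3.000 kJ/mol
  T = 348.5 K: K = (2.630, 2.221, 0.272), RR gives ψ = 0.541, H_out = 21.442 kJ/mol
  T = 329.7 K: K = (2.218, 1.841, 0.226), RR gives ψ = 0.375, H_out = 14.010 kJ/mol
  T = 320.3 K: K = (2.022, 1.662, 0.204), RR gives ψ = 0.259, H_out = 9.230 kJ/mol
  T = 315.6 K: K = (1.927, 1.575, 0.193), RR gives ψ = 0.186, H_out = 6.356 kJ/mol
  T = 313.2 K: K = (1.879, 1.532, 0.188), RR gives ψ = 0.144, H_out = 4.713 kJ/mol
  T = 314.4 K: K = (1.903, 1.554, 0.191), RR gives ψ = 0.165, H_out = 5.551 kJ/mol
Linear interpolation between T = 314.4 (H_out = 5.551) and T = 315.6 (H_out = 6.356) on hF = 5.64 gives T ≈ 314.5 K, at which ψ = 0.17.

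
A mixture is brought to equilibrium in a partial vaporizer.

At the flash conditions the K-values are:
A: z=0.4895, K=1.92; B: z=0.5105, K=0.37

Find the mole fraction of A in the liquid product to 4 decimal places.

Newton iteration, ψ⁰ = 0.5:
  ψ = 0.5000: g = -0.16106, g' = -0.6262 → ψ = 0.2428
  ψ = 0.2428: g = -0.01158, g' = -0.5592 → ψ = 0.2221
Converged at ψ = 0.2221.
Compositions from xᵢ = zᵢ/(1+ψ(Kᵢ−1)), yᵢ = Kᵢxᵢ:
  A: x = 0.4065, y = 0.7804
  B: x = 0.5935, y = 0.2196

x_A = 0.4065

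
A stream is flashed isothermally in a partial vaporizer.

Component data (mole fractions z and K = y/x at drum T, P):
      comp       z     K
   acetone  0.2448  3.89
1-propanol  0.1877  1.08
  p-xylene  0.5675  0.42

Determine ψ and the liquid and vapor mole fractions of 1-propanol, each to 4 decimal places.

ψ = 0.2944, x_1-propanol = 0.1834, y_1-propanol = 0.1981

Newton iteration, ψ⁰ = 0.5:
  ψ = 0.5000: g = -0.15980, g' = -0.7218 → ψ = 0.2786
  ψ = 0.2786: g = 0.01400, g' = -0.9001 → ψ = 0.2942
  ψ = 0.2942: g = 0.00019, g' = -0.8760 → ψ = 0.2944
Converged at ψ = 0.2944.
Compositions from xᵢ = zᵢ/(1+ψ(Kᵢ−1)), yᵢ = Kᵢxᵢ:
  acetone: x = 0.1323, y = 0.5145
  1-propanol: x = 0.1834, y = 0.1981
  p-xylene: x = 0.6844, y = 0.2874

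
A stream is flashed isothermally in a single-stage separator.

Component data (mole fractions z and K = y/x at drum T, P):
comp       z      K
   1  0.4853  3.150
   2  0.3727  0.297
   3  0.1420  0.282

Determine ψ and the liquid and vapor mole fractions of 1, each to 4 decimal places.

Iterate (Newton) starting at ψ = 0.57:
  ψ = 0.5700: g = -0.14095, g' = -1.1756 → ψ = 0.4501
  ψ = 0.4501: g = -0.00367, g' = -1.1334 → ψ = 0.4469
Converged at ψ = 0.4469.
Compositions from xᵢ = zᵢ/(1+ψ(Kᵢ−1)), yᵢ = Kᵢxᵢ:
  1: x = 0.2475, y = 0.7796
  2: x = 0.5434, y = 0.1614
  3: x = 0.2091, y = 0.0590

ψ = 0.4469, x_1 = 0.2475, y_1 = 0.7796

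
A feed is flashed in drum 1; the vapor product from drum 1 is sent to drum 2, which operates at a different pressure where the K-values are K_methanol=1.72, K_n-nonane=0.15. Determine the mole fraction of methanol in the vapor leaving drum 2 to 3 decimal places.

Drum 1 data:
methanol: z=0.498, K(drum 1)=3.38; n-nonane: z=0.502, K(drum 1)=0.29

Drum 1:
Binary case is linear: z₁(K₁−1)(1+ψ₁(K₂−1)) + z₂(K₂−1)(1+ψ₁(K₁−1)) = 0
⇒ ψ₁ = [z₁(K₁−1)+z₂(K₂−1)] / [−(K₁−1)(K₂−1)] = 0.8288/1.6898 = 0.490
Drum-1 compositions:
  methanol: x = 0.230, y = 0.777
  n-nonane: x = 0.770, y = 0.223
Drum-2 feed = drum-1 vapor: z₂ = (0.7766, 0.2234).
Drum 2:
Let ψ₂ = V/F and solve Σ zᵢ(Kᵢ−1)/(1+ψ₂(Kᵢ−1)) = 0.
Check two-phase: ΣzᵢKᵢ = 1.369 > 1 and Σzᵢ/Kᵢ = 1.941 > 1, so g(0) = 0.369 > 0 and g(1) = -0.941 < 0.
Newton iteration, ψ₂⁰ = 0.5:
  ψ₂ = 0.500: g = 0.0810, g' = -0.706 → ψ₂ = 0.615
  ψ₂ = 0.615: g = -0.0100, g' = -0.901 → ψ₂ = 0.604
  ψ₂ = 0.604: g = -0.0001, g' = -0.876 → ψ₂ = 0.603
Converged at ψ₂ = 0.603.
  methanol: x = 0.541, y = 0.931
  n-nonane: x = 0.459, y = 0.069

y_methanol (drum 2) = 0.931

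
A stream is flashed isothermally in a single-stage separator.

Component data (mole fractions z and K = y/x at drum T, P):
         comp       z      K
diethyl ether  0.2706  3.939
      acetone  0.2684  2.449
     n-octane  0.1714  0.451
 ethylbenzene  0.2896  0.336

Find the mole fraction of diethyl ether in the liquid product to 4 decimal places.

x_diethyl ether = 0.0941

Rachford–Rice: g(V/F) = Σ zᵢ(Kᵢ−1)/(1+V/F(Kᵢ−1)) = 0.
Feasibility: ΣzᵢKᵢ = 1.8978, Σzᵢ/Kᵢ = 1.4202 — both > 1, two phases present.
Newton–Raphson from V/F = 0.5:
  V/F = 0.5000: g = 0.13000, g' = -0.9571 → V/F = 0.6358
  V/F = 0.6358: g = 0.00229, g' = -0.9410 → V/F = 0.6383
Converged at V/F = 0.6383.
Compositions from xᵢ = zᵢ/(1+V/F(Kᵢ−1)), yᵢ = Kᵢxᵢ:
  diethyl ether: x = 0.0941, y = 0.3706
  acetone: x = 0.1394, y = 0.3415
  n-octane: x = 0.2639, y = 0.1190
  ethylbenzene: x = 0.5026, y = 0.1689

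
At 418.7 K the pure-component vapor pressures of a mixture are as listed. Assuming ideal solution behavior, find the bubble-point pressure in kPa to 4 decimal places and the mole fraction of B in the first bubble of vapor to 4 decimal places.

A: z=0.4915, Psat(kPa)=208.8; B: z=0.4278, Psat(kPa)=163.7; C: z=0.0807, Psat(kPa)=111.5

Pbub = 181.6541 kPa, y_B = 0.3855

At the bubble point ψ → 0, so ΣzᵢKᵢ = 1 with Kᵢ = Pᵢˢᵃᵗ/P ⇒ P = ΣzᵢPᵢˢᵃᵗ.
P = 0.4915·208.8 + 0.4278·163.7 + 0.0807·111.5 = 181.6541 kPa
yᵢ = zᵢPᵢˢᵃᵗ/P ⇒ y_B = 0.4278·163.7/181.6541 = 0.3855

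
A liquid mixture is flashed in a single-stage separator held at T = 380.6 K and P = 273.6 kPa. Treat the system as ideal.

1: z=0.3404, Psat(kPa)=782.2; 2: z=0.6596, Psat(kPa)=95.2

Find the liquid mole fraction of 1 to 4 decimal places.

Raoult's law: Kᵢ = Pᵢˢᵃᵗ/P = Pᵢˢᵃᵗ/273.6.
  K_1 = 782.2/273.6 = 2.858918, K_2 = 95.2/273.6 = 0.347953
Let ψ = V/F and solve Σ zᵢ(Kᵢ−1)/(1+ψ(Kᵢ−1)) = 0.
Feasibility: ΣzᵢKᵢ = 1.2027, Σzᵢ/Kᵢ = 2.0147 — both > 1, two phases present.
Binary case is linear: z₁(K₁−1)(1+ψ(K₂−1)) + z₂(K₂−1)(1+ψ(K₁−1)) = 0
⇒ ψ = [z₁(K₁−1)+z₂(K₂−1)] / [−(K₁−1)(K₂−1)] = 0.20269/1.21210 = 0.1672
Compositions from xᵢ = zᵢ/(1+ψ(Kᵢ−1)), yᵢ = Kᵢxᵢ:
  1: x = 0.2597, y = 0.7424
  2: x = 0.7403, y = 0.2576

x_1 = 0.2597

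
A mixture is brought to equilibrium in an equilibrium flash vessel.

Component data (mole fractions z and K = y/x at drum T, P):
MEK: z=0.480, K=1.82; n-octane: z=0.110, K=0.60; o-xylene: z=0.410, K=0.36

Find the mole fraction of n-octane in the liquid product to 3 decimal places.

x_n-octane = 0.118

Let ψ = V/F and solve Σ zᵢ(Kᵢ−1)/(1+ψ(Kᵢ−1)) = 0.
g(0) = ΣzᵢKᵢ − 1 = 0.087 and g(1) = 1 − Σzᵢ/Kᵢ = -0.586, so a root lies in (0, 1).
Newton–Raphson from ψ = 0.5:
  ψ = 0.500: g = -0.1617, g' = -0.553 → ψ = 0.208
  ψ = 0.208: g = -0.0142, g' = -0.480 → ψ = 0.178
Converged at ψ = 0.178.
Compositions from xᵢ = zᵢ/(1+ψ(Kᵢ−1)), yᵢ = Kᵢxᵢ:
  MEK: x = 0.419, y = 0.762
  n-octane: x = 0.118, y = 0.071
  o-xylene: x = 0.463, y = 0.167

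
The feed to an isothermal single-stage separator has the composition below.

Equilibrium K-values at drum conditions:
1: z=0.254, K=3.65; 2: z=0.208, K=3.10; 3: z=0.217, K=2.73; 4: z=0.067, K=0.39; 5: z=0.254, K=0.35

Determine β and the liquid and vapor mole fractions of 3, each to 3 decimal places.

Rachford–Rice: g(β) = Σ zᵢ(Kᵢ−1)/(1+β(Kᵢ−1)) = 0.
Check two-phase: ΣzᵢKᵢ = 2.279 > 1 and Σzᵢ/Kᵢ = 1.114 > 1, so g(0) = 1.279 > 0 and g(1) = -0.114 < 0.
Newton iteration, β⁰ = 0.5:
  β = 0.500: g = 0.4005, g' = -1.022 → β = 0.892
  β = 0.892: g = 0.0174, g' = -1.097 → β = 0.908
  β = 0.908: g = -0.0002, g' = -1.124 → β = 0.907
Converged at β = 0.907.
Compositions from xᵢ = zᵢ/(1+β(Kᵢ−1)), yᵢ = Kᵢxᵢ:
  1: x = 0.075, y = 0.272
  2: x = 0.072, y = 0.222
  3: x = 0.084, y = 0.231
  4: x = 0.150, y = 0.059
  5: x = 0.619, y = 0.217

β = 0.907, x_3 = 0.084, y_3 = 0.231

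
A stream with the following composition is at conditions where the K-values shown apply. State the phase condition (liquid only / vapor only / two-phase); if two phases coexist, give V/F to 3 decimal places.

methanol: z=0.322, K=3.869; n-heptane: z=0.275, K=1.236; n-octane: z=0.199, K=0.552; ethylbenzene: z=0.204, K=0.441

two-phase, V/F = 0.782

ΣzᵢKᵢ = 1.786; Σzᵢ/Kᵢ = 1.129.
Both exceed 1, so a two-phase solution exists.
Material balance + equilibrium reduce to Σ zᵢ(Kᵢ−1)/(1+ψ(Kᵢ−1)) = 0.
Newton iteration, ψ⁰ = 0.65:
  ψ = 0.650: g = 0.0738, g' = -0.571 → ψ = 0.779
  ψ = 0.779: g = 0.0013, g' = -0.558 → ψ = 0.782
Converged at ψ = 0.782.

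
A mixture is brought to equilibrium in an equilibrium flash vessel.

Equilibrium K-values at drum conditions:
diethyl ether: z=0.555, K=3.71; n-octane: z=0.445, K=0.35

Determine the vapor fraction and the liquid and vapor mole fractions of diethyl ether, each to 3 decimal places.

Rachford–Rice: g(ψ) = Σ zᵢ(Kᵢ−1)/(1+ψ(Kᵢ−1)) = 0.
g(0) = ΣzᵢKᵢ − 1 = 1.215 and g(1) = 1 − Σzᵢ/Kᵢ = -0.421, so a root lies in (0, 1).
Binary case is linear: z₁(K₁−1)(1+ψ(K₂−1)) + z₂(K₂−1)(1+ψ(K₁−1)) = 0
⇒ ψ = [z₁(K₁−1)+z₂(K₂−1)] / [−(K₁−1)(K₂−1)] = 1.2148/1.7615 = 0.690
Compositions from xᵢ = zᵢ/(1+ψ(Kᵢ−1)), yᵢ = Kᵢxᵢ:
  diethyl ether: x = 0.193, y = 0.718
  n-octane: x = 0.807, y = 0.282

ψ = 0.690, x_diethyl ether = 0.193, y_diethyl ether = 0.718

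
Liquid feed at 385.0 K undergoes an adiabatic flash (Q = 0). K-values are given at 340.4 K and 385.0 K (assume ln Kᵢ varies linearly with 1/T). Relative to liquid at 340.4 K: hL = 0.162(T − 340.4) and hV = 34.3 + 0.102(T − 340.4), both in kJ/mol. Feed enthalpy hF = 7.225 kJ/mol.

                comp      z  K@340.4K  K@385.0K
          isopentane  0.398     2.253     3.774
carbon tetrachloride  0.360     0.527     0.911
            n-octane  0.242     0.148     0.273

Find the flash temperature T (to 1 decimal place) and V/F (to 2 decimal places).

T = 343.5 K, V/F = 0.20

Adiabatic flash: solve Rachford–Rice at each trial T, then check hF = ψ·hV(T) + (1−ψ)·hL(T).
  T = 340.4 K: K = (2.253, 0.527, 0.148), RR gives ψ = 0.150, H_out = 5.150 kJ/mol
  T = 385.0 K: K = (3.774, 0.911, 0.273), RR gives ψ = 0.681, H_out = 28.746 kJ/mol
  T = 362.7 K: K = (2.963, 0.705, 0.205), RR gives ψ = 0.441, H_out = 18.153 kJ/mol
  T = 351.5 K: K = (2.593, 0.612, 0.175), RR gives ψ = 0.307, H_out = 12.113 kJ/mol
  T = 345.9 K: K = (2.418, 0.568, 0.161), RR gives ψ = 0.232, H_out = 8.764 kJ/mol
  T = 343.1 K: K = (2.333, 0.547, 0.154), RR gives ψ = 0.191, H_out = 6.972 kJ/mol
  T = 344.5 K: K = (2.376, 0.557, 0.158), RR gives ψ = 0.212, H_out = 7.879 kJ/mol
Linear interpolation between T = 343.1 (H_out = 6.972) and T = 344.5 (H_out = 7.879) on hF = 7.225 gives T ≈ 343.5 K, at which ψ = 0.20.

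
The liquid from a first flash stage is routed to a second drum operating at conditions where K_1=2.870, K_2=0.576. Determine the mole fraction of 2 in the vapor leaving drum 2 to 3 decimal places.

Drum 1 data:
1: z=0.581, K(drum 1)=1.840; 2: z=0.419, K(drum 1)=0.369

Drum 1:
Let ψ₁ = V/F and solve Σ zᵢ(Kᵢ−1)/(1+ψ₁(Kᵢ−1)) = 0.
Check two-phase: ΣzᵢKᵢ = 1.224 > 1 and Σzᵢ/Kᵢ = 1.451 > 1, so g(0) = 0.224 > 0 and g(1) = -0.451 < 0.
Binary case is linear: z₁(K₁−1)(1+ψ₁(K₂−1)) + z₂(K₂−1)(1+ψ₁(K₁−1)) = 0
⇒ ψ₁ = [z₁(K₁−1)+z₂(K₂−1)] / [−(K₁−1)(K₂−1)] = 0.2237/0.5300 = 0.422
Drum-1 compositions:
  1: x = 0.429, y = 0.789
  2: x = 0.571, y = 0.211
Drum-2 feed = drum-1 liquid: z₂ = (0.4290, 0.5710).
Drum 2:
Let ψ₂ = V/F and solve Σ zᵢ(Kᵢ−1)/(1+ψ₂(Kᵢ−1)) = 0.
Check two-phase: ΣzᵢKᵢ = 1.560 > 1 and Σzᵢ/Kᵢ = 1.141 > 1, so g(0) = 0.560 > 0 and g(1) = -0.141 < 0.
Binary case is linear: z₁(K₁−1)(1+ψ₂(K₂−1)) + z₂(K₂−1)(1+ψ₂(K₁−1)) = 0
⇒ ψ₂ = [z₁(K₁−1)+z₂(K₂−1)] / [−(K₁−1)(K₂−1)] = 0.5600/0.7929 = 0.706
  1: x = 0.185, y = 0.530
  2: x = 0.815, y = 0.470

y_2 (drum 2) = 0.470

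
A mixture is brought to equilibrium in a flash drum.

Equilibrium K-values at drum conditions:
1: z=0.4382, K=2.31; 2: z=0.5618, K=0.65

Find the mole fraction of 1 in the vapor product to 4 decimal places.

Newton iteration, ψ⁰ = 0.5:
  ψ = 0.5000: g = 0.10851, g' = -0.3757 → ψ = 0.7889
  ψ = 0.7889: g = 0.01068, g' = -0.3132 → ψ = 0.8230
  ψ = 0.8230: g = 0.00006, g' = -0.3099 → ψ = 0.8231
Converged at ψ = 0.8231.
Compositions from xᵢ = zᵢ/(1+ψ(Kᵢ−1)), yᵢ = Kᵢxᵢ:
  1: x = 0.2108, y = 0.4870
  2: x = 0.7892, y = 0.5130

y_1 = 0.4870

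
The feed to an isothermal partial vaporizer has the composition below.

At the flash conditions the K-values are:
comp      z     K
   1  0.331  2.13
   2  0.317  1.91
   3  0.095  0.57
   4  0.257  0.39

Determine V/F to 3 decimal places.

Iterate (Newton) starting at V/F = 0.44:
  V/F = 0.440: g = 0.1911, g' = -0.528 → V/F = 0.802
  V/F = 0.802: g = -0.0064, g' = -0.612 → V/F = 0.792
Converged at V/F = 0.792.

V/F = 0.792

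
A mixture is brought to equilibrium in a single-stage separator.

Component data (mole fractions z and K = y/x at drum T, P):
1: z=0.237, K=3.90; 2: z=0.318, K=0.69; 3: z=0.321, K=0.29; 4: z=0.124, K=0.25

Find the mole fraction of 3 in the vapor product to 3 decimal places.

Material balance + equilibrium reduce to Σ zᵢ(Kᵢ−1)/(1+ψ(Kᵢ−1)) = 0.
Check two-phase: ΣzᵢKᵢ = 1.268 > 1 and Σzᵢ/Kᵢ = 2.125 > 1, so g(0) = 0.268 > 0 and g(1) = -1.125 < 0.
Newton–Raphson from ψ = 0.35:
  ψ = 0.350: g = -0.1989, g' = -0.944 → ψ = 0.139
  ψ = 0.139: g = 0.0296, g' = -1.331 → ψ = 0.162
Converged at ψ = 0.162.
Compositions from xᵢ = zᵢ/(1+ψ(Kᵢ−1)), yᵢ = Kᵢxᵢ:
  1: x = 0.161, y = 0.628
  2: x = 0.335, y = 0.231
  3: x = 0.363, y = 0.105
  4: x = 0.141, y = 0.035

y_3 = 0.105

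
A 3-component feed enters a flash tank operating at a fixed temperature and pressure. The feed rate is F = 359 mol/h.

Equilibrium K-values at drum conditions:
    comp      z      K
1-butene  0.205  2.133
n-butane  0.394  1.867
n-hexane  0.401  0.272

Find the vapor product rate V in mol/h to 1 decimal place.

V = 144.4 mol/h

Material balance + equilibrium reduce to Σ zᵢ(Kᵢ−1)/(1+ψ(Kᵢ−1)) = 0.
Check two-phase: ΣzᵢKᵢ = 1.282 > 1 and Σzᵢ/Kᵢ = 1.781 > 1, so g(0) = 0.282 > 0 and g(1) = -0.781 < 0.
Iterate (Newton) starting at ψ = 0.5:
  ψ = 0.500: g = -0.0724, g' = -0.777 → ψ = 0.407
  ψ = 0.407: g = -0.0032, g' = -0.714 → ψ = 0.402
Converged at ψ = 0.402.
Then V = ψ·F = 0.4023·359 = 144.4 mol/h and L = F − V = 214.6 mol/h.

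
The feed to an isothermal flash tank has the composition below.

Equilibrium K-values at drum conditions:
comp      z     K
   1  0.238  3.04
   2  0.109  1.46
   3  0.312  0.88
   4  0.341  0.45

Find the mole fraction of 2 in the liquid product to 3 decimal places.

Material balance + equilibrium reduce to Σ zᵢ(Kᵢ−1)/(1+ψ(Kᵢ−1)) = 0.
Feasibility: ΣzᵢKᵢ = 1.311, Σzᵢ/Kᵢ = 1.265 — both > 1, two phases present.
Iterate (Newton) starting at ψ = 0.5:
  ψ = 0.500: g = -0.0174, g' = -0.459 → ψ = 0.462
Converged at ψ = 0.462.
Compositions from xᵢ = zᵢ/(1+ψ(Kᵢ−1)), yᵢ = Kᵢxᵢ:
  1: x = 0.122, y = 0.372
  2: x = 0.090, y = 0.131
  3: x = 0.330, y = 0.291
  4: x = 0.457, y = 0.206

x_2 = 0.090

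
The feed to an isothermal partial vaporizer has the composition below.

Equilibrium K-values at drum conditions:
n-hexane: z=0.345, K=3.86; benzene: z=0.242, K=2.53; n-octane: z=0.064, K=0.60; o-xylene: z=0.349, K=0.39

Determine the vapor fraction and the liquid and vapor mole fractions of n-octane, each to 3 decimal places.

ψ = 0.815, x_n-octane = 0.095, y_n-octane = 0.057

Material balance + equilibrium reduce to Σ zᵢ(Kᵢ−1)/(1+ψ(Kᵢ−1)) = 0.
Check two-phase: ΣzᵢKᵢ = 2.118 > 1 and Σzᵢ/Kᵢ = 1.187 > 1, so g(0) = 1.118 > 0 and g(1) = -0.187 < 0.
Newton–Raphson from ψ = 0.48:
  ψ = 0.480: g = 0.2966, g' = -0.965 → ψ = 0.787
  ψ = 0.787: g = 0.0243, g' = -0.886 → ψ = 0.815
Converged at ψ = 0.815.
Compositions from xᵢ = zᵢ/(1+ψ(Kᵢ−1)), yᵢ = Kᵢxᵢ:
  n-hexane: x = 0.104, y = 0.400
  benzene: x = 0.108, y = 0.273
  n-octane: x = 0.095, y = 0.057
  o-xylene: x = 0.694, y = 0.271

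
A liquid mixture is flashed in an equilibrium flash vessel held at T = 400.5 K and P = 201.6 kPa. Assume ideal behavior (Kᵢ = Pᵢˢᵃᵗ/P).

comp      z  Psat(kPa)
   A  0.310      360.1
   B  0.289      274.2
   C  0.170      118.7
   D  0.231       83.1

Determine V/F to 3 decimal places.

Raoult's law: Kᵢ = Pᵢˢᵃᵗ/P = Pᵢˢᵃᵗ/201.6.
  K_A = 360.1/201.6 = 1.78621, K_B = 274.2/201.6 = 1.36012, K_C = 118.7/201.6 = 0.58879, K_D = 83.1/201.6 = 0.41220
Rachford–Rice: g(V/F) = Σ zᵢ(Kᵢ−1)/(1+V/F(Kᵢ−1)) = 0.
g(0) = ΣzᵢKᵢ − 1 = 0.142 and g(1) = 1 − Σzᵢ/Kᵢ = -0.235, so a root lies in (0, 1).
Newton–Raphson from V/F = 0.39:
  V/F = 0.390: g = 0.0184, g' = -0.316 → V/F = 0.448
Converged at V/F = 0.448.

V/F = 0.448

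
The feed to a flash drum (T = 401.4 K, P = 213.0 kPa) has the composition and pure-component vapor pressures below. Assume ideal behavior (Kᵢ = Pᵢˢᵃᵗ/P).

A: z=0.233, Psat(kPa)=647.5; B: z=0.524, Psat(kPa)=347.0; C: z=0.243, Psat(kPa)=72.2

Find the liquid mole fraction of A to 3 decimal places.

Raoult's law: Kᵢ = Pᵢˢᵃᵗ/P = Pᵢˢᵃᵗ/213.0.
  K_A = 647.5/213.0 = 3.03991, K_B = 347.0/213.0 = 1.62911, K_C = 72.2/213.0 = 0.33897
Material balance + equilibrium reduce to Σ zᵢ(Kᵢ−1)/(1+V/F(Kᵢ−1)) = 0.
Feasibility: ΣzᵢKᵢ = 1.644, Σzᵢ/Kᵢ = 1.115 — both > 1, two phases present.
Iterate (Newton) starting at V/F = 0.35:
  V/F = 0.350: g = 0.3385, g' = -0.649 → V/F = 0.872
  V/F = 0.872: g = 0.0051, g' = -0.803 → V/F = 0.878
Converged at V/F = 0.878.
Compositions from xᵢ = zᵢ/(1+V/F(Kᵢ−1)), yᵢ = Kᵢxᵢ:
  A: x = 0.083, y = 0.254
  B: x = 0.338, y = 0.550
  C: x = 0.579, y = 0.196

x_A = 0.083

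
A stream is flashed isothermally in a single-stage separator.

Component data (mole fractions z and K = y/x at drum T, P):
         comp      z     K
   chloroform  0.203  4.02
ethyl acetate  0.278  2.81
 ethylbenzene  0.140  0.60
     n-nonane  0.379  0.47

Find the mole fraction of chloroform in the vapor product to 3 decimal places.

Rachford–Rice: g(ψ) = Σ zᵢ(Kᵢ−1)/(1+ψ(Kᵢ−1)) = 0.
g(0) = ΣzᵢKᵢ − 1 = 0.859 and g(1) = 1 − Σzᵢ/Kᵢ = -0.189, so a root lies in (0, 1).
Iterate (Newton) starting at ψ = 0.66:
  ψ = 0.660: g = 0.0491, g' = -0.689 → ψ = 0.731
  ψ = 0.731: g = 0.0005, g' = -0.677 → ψ = 0.732
Converged at ψ = 0.732.
Compositions from xᵢ = zᵢ/(1+ψ(Kᵢ−1)), yᵢ = Kᵢxᵢ:
  chloroform: x = 0.063, y = 0.254
  ethyl acetate: x = 0.120, y = 0.336
  ethylbenzene: x = 0.198, y = 0.119
  n-nonane: x = 0.619, y = 0.291

y_chloroform = 0.254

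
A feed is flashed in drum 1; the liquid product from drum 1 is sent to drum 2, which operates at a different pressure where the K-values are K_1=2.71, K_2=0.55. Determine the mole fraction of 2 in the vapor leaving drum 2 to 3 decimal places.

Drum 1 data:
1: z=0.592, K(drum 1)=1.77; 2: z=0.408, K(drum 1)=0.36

y_2 (drum 2) = 0.435

Drum 1:
Material balance + equilibrium reduce to Σ zᵢ(Kᵢ−1)/(1+ψ₁(Kᵢ−1)) = 0.
Feasibility: ΣzᵢKᵢ = 1.195, Σzᵢ/Kᵢ = 1.468 — both > 1, two phases present.
Newton iteration, ψ₁⁰ = 0.46:
  ψ₁ = 0.460: g = -0.0335, g' = -0.527 → ψ₁ = 0.397
  ψ₁ = 0.397: g = -0.0007, g' = -0.506 → ψ₁ = 0.395
Converged at ψ₁ = 0.395.
Drum-1 compositions:
  1: x = 0.454, y = 0.803
  2: x = 0.546, y = 0.197
Drum-2 feed = drum-1 liquid: z₂ = (0.4539, 0.5461).
Drum 2:
Binary case is linear: z₁(K₁−1)(1+ψ₂(K₂−1)) + z₂(K₂−1)(1+ψ₂(K₁−1)) = 0
⇒ ψ₂ = [z₁(K₁−1)+z₂(K₂−1)] / [−(K₁−1)(K₂−1)] = 0.5304/0.7695 = 0.689
  1: x = 0.208, y = 0.565
  2: x = 0.792, y = 0.435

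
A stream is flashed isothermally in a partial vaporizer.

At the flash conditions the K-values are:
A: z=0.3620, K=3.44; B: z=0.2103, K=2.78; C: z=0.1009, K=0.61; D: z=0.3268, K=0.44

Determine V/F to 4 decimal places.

V/F = 0.8877

Material balance + equilibrium reduce to Σ zᵢ(Kᵢ−1)/(1+V/F(Kᵢ−1)) = 0.
Check two-phase: ΣzᵢKᵢ = 2.0353 > 1 and Σzᵢ/Kᵢ = 1.0890 > 1, so g(0) = 1.0353 > 0 and g(1) = -0.0890 < 0.
Newton–Raphson from V/F = 0.5:
  V/F = 0.5000: g = 0.29287, g' = -0.8452 → V/F = 0.8465
  V/F = 0.8465: g = 0.03077, g' = -0.7401 → V/F = 0.8881
  V/F = 0.8881: g = -0.00032, g' = -0.7564 → V/F = 0.8877
Converged at V/F = 0.8877.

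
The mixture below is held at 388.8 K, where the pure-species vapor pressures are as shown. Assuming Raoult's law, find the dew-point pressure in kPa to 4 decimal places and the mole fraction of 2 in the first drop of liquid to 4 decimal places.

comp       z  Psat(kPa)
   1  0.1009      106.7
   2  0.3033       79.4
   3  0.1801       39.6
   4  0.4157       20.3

Pdew = 33.5668 kPa, x_2 = 0.1282

At the dew point ψ → 1, so Σzᵢ/Kᵢ = 1 with Kᵢ = Pᵢˢᵃᵗ/P ⇒ 1/P = Σzᵢ/Pᵢˢᵃᵗ.
1/P = 0.1009/106.7 + 0.3033/79.4 + 0.1801/39.6 + 0.4157/20.3 = 0.0297914 ⇒ P = 33.5668 kPa
xᵢ = zᵢP/Pᵢˢᵃᵗ ⇒ x_2 = 0.3033·33.5668/79.4 = 0.1282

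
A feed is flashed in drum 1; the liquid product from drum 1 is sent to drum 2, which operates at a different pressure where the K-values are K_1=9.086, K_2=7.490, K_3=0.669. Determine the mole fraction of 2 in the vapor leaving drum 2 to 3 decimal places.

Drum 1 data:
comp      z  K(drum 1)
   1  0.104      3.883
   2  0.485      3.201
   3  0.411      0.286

Drum 1:
Material balance + equilibrium reduce to Σ zᵢ(Kᵢ−1)/(1+ψ₁(Kᵢ−1)) = 0.
Feasibility: ΣzᵢKᵢ = 2.074, Σzᵢ/Kᵢ = 1.615 — both > 1, two phases present.
Newton iteration, ψ₁⁰ = 0.57:
  ψ₁ = 0.570: g = 0.0921, g' = -1.182 → ψ₁ = 0.648
  ψ₁ = 0.648: g = -0.0015, g' = -1.230 → ψ₁ = 0.647
Converged at ψ₁ = 0.647.
Drum-1 compositions:
  1: x = 0.036, y = 0.141
  2: x = 0.200, y = 0.641
  3: x = 0.764, y = 0.218
Drum-2 feed = drum-1 liquid: z₂ = (0.0363, 0.2001, 0.7636).
Drum 2:
Let ψ₂ = V/F and solve Σ zᵢ(Kᵢ−1)/(1+ψ₂(Kᵢ−1)) = 0.
Check two-phase: ΣzᵢKᵢ = 2.340 > 1 and Σzᵢ/Kᵢ = 1.172 > 1, so g(0) = 1.340 > 0 and g(1) = -0.172 < 0.
Newton iteration, ψ₂⁰ = 0.58:
  ψ₂ = 0.580: g = 0.0114, g' = -0.573 → ψ₂ = 0.600
Converged at ψ₂ = 0.600.
  1: x = 0.006, y = 0.056
  2: x = 0.041, y = 0.306
  3: x = 0.953, y = 0.638

y_2 (drum 2) = 0.306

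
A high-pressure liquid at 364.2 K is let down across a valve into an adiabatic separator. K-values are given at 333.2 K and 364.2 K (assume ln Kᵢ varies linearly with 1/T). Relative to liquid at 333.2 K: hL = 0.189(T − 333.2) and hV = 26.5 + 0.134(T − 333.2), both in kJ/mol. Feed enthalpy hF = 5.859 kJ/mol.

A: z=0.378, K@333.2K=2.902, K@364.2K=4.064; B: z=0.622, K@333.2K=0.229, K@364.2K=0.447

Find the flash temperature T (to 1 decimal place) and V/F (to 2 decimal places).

Adiabatic flash: solve Rachford–Rice at each trial T, then check hF = ψ·hV(T) + (1−ψ)·hL(T).
  T = 333.2 K: K = (2.902, 0.229), RR gives ψ = 0.163, H_out = 4.326 kJ/mol
  T = 364.2 K: K = (4.064, 0.447), RR gives ψ = 0.481, H_out = 17.774 kJ/mol
  T = 348.7 K: K = (3.460, 0.325), RR gives ψ = 0.307, H_out = 10.802 kJ/mol
  T = 340.9 K: K = (3.173, 0.273), RR gives ψ = 0.234, H_out = 7.559 kJ/mol
  T = 337.0 K: K = (3.034, 0.250), RR gives ψ = 0.198, H_out = 5.934 kJ/mol
  T = 335.1 K: K = (2.968, 0.239), RR gives ψ = 0.181, H_out = 5.134 kJ/mol
Linear interpolation between T = 335.1 (H_out = 5.134) and T = 337.0 (H_out = 5.934) on hF = 5.859 gives T ≈ 336.8 K, at which ψ = 0.20.

T = 336.8 K, V/F = 0.20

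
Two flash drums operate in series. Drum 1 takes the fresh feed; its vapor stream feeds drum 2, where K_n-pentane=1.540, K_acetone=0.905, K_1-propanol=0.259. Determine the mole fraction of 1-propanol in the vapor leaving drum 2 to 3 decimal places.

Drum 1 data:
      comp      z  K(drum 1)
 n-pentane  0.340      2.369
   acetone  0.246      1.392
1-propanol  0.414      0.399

Drum 1:
Newton–Raphson from ψ₁ = 0.5:
  ψ₁ = 0.500: g = 0.0012, g' = -0.557 → ψ₁ = 0.502
Converged at ψ₁ = 0.502.
Drum-1 compositions:
  n-pentane: x = 0.201, y = 0.477
  acetone: x = 0.206, y = 0.286
  1-propanol: x = 0.593, y = 0.237
Drum-2 feed = drum-1 vapor: z₂ = (0.4773, 0.2861, 0.2366).
Drum 2:
Rachford–Rice: g(ψ₂) = Σ zᵢ(Kᵢ−1)/(1+ψ₂(Kᵢ−1)) = 0.
Check two-phase: ΣzᵢKᵢ = 1.055 > 1 and Σzᵢ/Kᵢ = 1.540 > 1, so g(0) = 0.055 > 0 and g(1) = -0.540 < 0.
Iterate (Newton) starting at ψ₂ = 0.4:
  ψ₂ = 0.400: g = -0.0655, g' = -0.359 → ψ₂ = 0.218
  ψ₂ = 0.218: g = -0.0062, g' = -0.299 → ψ₂ = 0.197
Converged at ψ₂ = 0.197.
  n-pentane: x = 0.431, y = 0.664
  acetone: x = 0.292, y = 0.264
  1-propanol: x = 0.277, y = 0.072

y_1-propanol (drum 2) = 0.072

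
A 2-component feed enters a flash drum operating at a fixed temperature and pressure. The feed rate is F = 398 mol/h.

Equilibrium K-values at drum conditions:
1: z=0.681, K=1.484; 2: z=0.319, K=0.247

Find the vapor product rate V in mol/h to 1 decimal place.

Rachford–Rice: g(ψ) = Σ zᵢ(Kᵢ−1)/(1+ψ(Kᵢ−1)) = 0.
Feasibility: ΣzᵢKᵢ = 1.089, Σzᵢ/Kᵢ = 1.750 — both > 1, two phases present.
Binary case is linear: z₁(K₁−1)(1+ψ(K₂−1)) + z₂(K₂−1)(1+ψ(K₁−1)) = 0
⇒ ψ = [z₁(K₁−1)+z₂(K₂−1)] / [−(K₁−1)(K₂−1)] = 0.0894/0.3645 = 0.245
Then V = ψ·F = 0.2453·398 = 97.6 mol/h and L = F − V = 300.4 mol/h.

V = 97.6 mol/h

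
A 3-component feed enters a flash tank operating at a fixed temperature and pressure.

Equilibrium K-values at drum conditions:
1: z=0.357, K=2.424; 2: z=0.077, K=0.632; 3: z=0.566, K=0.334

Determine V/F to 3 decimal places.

V/F = 0.114

Rachford–Rice: g(V/F) = Σ zᵢ(Kᵢ−1)/(1+V/F(Kᵢ−1)) = 0.
Feasibility: ΣzᵢKᵢ = 1.103, Σzᵢ/Kᵢ = 1.964 — both > 1, two phases present.
Newton–Raphson from V/F = 0.68:
  V/F = 0.680: g = -0.4685, g' = -1.044 → V/F = 0.231
  V/F = 0.231: g = -0.0941, g' = -0.773 → V/F = 0.109
  V/F = 0.109: g = 0.0037, g' = -0.845 → V/F = 0.114
Converged at V/F = 0.114.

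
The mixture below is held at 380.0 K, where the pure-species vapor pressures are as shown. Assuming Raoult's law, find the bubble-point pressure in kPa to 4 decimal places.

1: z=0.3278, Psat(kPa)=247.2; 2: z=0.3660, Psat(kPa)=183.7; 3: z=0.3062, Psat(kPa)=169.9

At the bubble point ψ → 0, so ΣzᵢKᵢ = 1 with Kᵢ = Pᵢˢᵃᵗ/P ⇒ P = ΣzᵢPᵢˢᵃᵗ.
P = 0.3278·247.2 + 0.3660·183.7 + 0.3062·169.9 = 200.2897 kPa

Pbub = 200.2897 kPa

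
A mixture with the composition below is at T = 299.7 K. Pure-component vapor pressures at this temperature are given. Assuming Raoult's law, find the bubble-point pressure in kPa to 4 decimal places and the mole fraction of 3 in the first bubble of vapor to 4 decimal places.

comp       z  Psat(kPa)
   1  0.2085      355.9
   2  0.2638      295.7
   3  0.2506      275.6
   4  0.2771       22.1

Pbub = 227.4001 kPa, y_3 = 0.3037

At the bubble point ψ → 0, so ΣzᵢKᵢ = 1 with Kᵢ = Pᵢˢᵃᵗ/P ⇒ P = ΣzᵢPᵢˢᵃᵗ.
P = 0.2085·355.9 + 0.2638·295.7 + 0.2506·275.6 + 0.2771·22.1 = 227.4001 kPa
yᵢ = zᵢPᵢˢᵃᵗ/P ⇒ y_3 = 0.2506·275.6/227.4001 = 0.3037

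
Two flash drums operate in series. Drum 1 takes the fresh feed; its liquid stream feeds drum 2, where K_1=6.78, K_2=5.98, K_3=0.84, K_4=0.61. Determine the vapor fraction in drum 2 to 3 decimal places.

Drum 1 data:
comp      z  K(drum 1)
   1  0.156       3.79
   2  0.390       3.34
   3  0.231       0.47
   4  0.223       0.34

Drum 1:
Rachford–Rice: g(ψ₁) = Σ zᵢ(Kᵢ−1)/(1+ψ₁(Kᵢ−1)) = 0.
Check two-phase: ΣzᵢKᵢ = 2.078 > 1 and Σzᵢ/Kᵢ = 1.305 > 1, so g(0) = 1.078 > 0 and g(1) = -0.305 < 0.
Iterate (Newton) starting at ψ₁ = 0.5:
  ψ₁ = 0.500: g = 0.2160, g' = -1.002 → ψ₁ = 0.716
  ψ₁ = 0.716: g = 0.0103, g' = -0.951 → ψ₁ = 0.726
Converged at ψ₁ = 0.726.
Drum-1 compositions:
  1: x = 0.052, y = 0.195
  2: x = 0.144, y = 0.482
  3: x = 0.376, y = 0.177
  4: x = 0.428, y = 0.146
Drum-2 feed = drum-1 liquid: z₂ = (0.0515, 0.1445, 0.3756, 0.4284).
Drum 2:
Rachford–Rice: g(ψ₂) = Σ zᵢ(Kᵢ−1)/(1+ψ₂(Kᵢ−1)) = 0.
Feasibility: ΣzᵢKᵢ = 1.790, Σzᵢ/Kᵢ = 1.181 — both > 1, two phases present.
Newton iteration, ψ₂⁰ = 0.49:
  ψ₂ = 0.490: g = 0.0151, g' = -0.531 → ψ₂ = 0.518
  ψ₂ = 0.518: g = 0.0004, g' = -0.501 → ψ₂ = 0.519
Converged at ψ₂ = 0.519.
  1: x = 0.013, y = 0.087
  2: x = 0.040, y = 0.241
  3: x = 0.410, y = 0.344
  4: x = 0.537, y = 0.328

V/F (drum 2) = 0.519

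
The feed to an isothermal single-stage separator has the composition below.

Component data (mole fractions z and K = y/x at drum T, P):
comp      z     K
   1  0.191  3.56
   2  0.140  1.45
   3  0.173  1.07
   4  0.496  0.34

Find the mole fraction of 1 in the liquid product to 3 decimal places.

x_1 = 0.122

Let ψ = V/F and solve Σ zᵢ(Kᵢ−1)/(1+ψ(Kᵢ−1)) = 0.
Feasibility: ΣzᵢKᵢ = 1.237, Σzᵢ/Kᵢ = 1.771 — both > 1, two phases present.
Newton iteration, ψ⁰ = 0.61:
  ψ = 0.610: g = -0.2960, g' = -0.814 → ψ = 0.246
  ψ = 0.246: g = -0.0226, g' = -0.803 → ψ = 0.218
  ψ = 0.218: g = 0.0004, g' = -0.834 → ψ = 0.219
Converged at ψ = 0.219.
Compositions from xᵢ = zᵢ/(1+ψ(Kᵢ−1)), yᵢ = Kᵢxᵢ:
  1: x = 0.122, y = 0.436
  2: x = 0.127, y = 0.185
  3: x = 0.170, y = 0.182
  4: x = 0.580, y = 0.197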